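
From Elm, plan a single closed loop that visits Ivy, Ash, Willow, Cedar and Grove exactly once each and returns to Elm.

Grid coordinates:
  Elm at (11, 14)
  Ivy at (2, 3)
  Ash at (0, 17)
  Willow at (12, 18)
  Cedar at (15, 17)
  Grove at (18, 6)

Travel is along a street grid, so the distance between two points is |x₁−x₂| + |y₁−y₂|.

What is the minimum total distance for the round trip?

Minimum total distance: 72.

Elm → Ivy → Ash → Willow → Cedar → Grove → Elm: 20+16+13+4+14+15 = 82
Elm → Ivy → Ash → Willow → Grove → Cedar → Elm: 20+16+13+18+14+7 = 88
Elm → Ivy → Ash → Cedar → Willow → Grove → Elm: 20+16+15+4+18+15 = 88
Elm → Ivy → Ash → Cedar → Grove → Willow → Elm: 20+16+15+14+18+5 = 88
Elm → Ivy → Ash → Grove → Willow → Cedar → Elm: 20+16+29+18+4+7 = 94
Elm → Ivy → Ash → Grove → Cedar → Willow → Elm: 20+16+29+14+4+5 = 88
Elm → Ivy → Willow → Ash → Cedar → Grove → Elm: 20+25+13+15+14+15 = 102
Elm → Ivy → Willow → Ash → Grove → Cedar → Elm: 20+25+13+29+14+7 = 108
Elm → Ivy → Willow → Cedar → Ash → Grove → Elm: 20+25+4+15+29+15 = 108
Elm → Ivy → Willow → Cedar → Grove → Ash → Elm: 20+25+4+14+29+14 = 106
Elm → Ivy → Willow → Grove → Ash → Cedar → Elm: 20+25+18+29+15+7 = 114
Elm → Ivy → Willow → Grove → Cedar → Ash → Elm: 20+25+18+14+15+14 = 106
Elm → Ivy → Cedar → Ash → Willow → Grove → Elm: 20+27+15+13+18+15 = 108
Elm → Ivy → Cedar → Ash → Grove → Willow → Elm: 20+27+15+29+18+5 = 114
… (46 more)
Elm → Ash → Ivy → Grove → Cedar → Willow → Elm: 14+16+19+14+4+5 = 72  ← best
The minimum is 72.
One optimal route: Elm → Ash → Ivy → Grove → Cedar → Willow → Elm (or its reverse).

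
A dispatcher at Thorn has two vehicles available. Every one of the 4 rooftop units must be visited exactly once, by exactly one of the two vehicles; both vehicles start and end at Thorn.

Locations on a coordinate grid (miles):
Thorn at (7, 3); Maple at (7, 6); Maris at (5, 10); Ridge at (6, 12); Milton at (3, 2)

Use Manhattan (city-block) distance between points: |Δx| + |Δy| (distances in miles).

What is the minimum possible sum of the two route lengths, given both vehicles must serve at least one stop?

There are 2^3 − 1 = 7 ways to divide the 4 stops into two non-empty groups. For each, the best each vehicle can do is its own shortest tour through its group:
  {Maple} + {Maris, Ridge, Milton}: 6 + 28 = 34
  {Maris} + {Maple, Ridge, Milton}: 18 + 28 = 46
  {Maple, Maris} + {Ridge, Milton}: 18 + 28 = 46
  {Ridge} + {Maple, Maris, Milton}: 20 + 24 = 44
  {Maple, Ridge} + {Maris, Milton}: 20 + 24 = 44
  {Maris, Ridge} + {Maple, Milton}: 22 + 16 = 38
  … (7 splits in total)
  {Maple, Maris, Ridge} + {Milton}: 22 + 10 = 32  ← best
Best: vehicle 1 Thorn → Maple → Maris → Ridge → Thorn = 22; vehicle 2 Thorn → Milton → Thorn = 10; combined 32.

32 miles — the smallest possible combined total.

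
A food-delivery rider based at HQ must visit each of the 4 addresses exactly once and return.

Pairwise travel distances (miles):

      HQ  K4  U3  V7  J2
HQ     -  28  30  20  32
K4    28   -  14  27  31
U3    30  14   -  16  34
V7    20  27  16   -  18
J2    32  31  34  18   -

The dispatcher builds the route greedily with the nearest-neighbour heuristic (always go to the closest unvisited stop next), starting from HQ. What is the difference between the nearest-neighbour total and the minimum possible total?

HQ: V7=20, K4=28, U3=30, J2=32 ⇒ V7
V7: U3=16, J2=18, K4=27 ⇒ U3
U3: K4=14, J2=34 ⇒ K4
K4: J2=31 ⇒ J2
NN route HQ → V7 → U3 → K4 → J2 → HQ costs 113.
Optimal: HQ → K4 → U3 → V7 → J2 → HQ costs 108 (by enumerating all 12 distinct tours).
Excess = 113 − 108 = 5.

The nearest-neighbour route is 5 miles longer than optimal.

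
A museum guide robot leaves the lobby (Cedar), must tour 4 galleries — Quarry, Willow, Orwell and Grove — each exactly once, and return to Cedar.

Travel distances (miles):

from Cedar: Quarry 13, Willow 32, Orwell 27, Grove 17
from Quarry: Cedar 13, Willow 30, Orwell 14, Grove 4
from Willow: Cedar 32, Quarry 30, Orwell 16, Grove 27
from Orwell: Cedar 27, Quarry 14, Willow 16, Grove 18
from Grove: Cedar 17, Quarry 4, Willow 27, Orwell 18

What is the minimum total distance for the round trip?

Shortest round trip = 83 miles.

With 4 stops there are 4!/2 = 12 distinct round trips (a route and its reverse cost the same).
Cedar - Quarry - Willow - Orwell - Grove - Cedar: 13+30+16+18+17 = 94
Cedar - Quarry - Willow - Grove - Orwell - Cedar: 13+30+27+18+27 = 115
Cedar - Quarry - Orwell - Willow - Grove - Cedar: 13+14+16+27+17 = 87
Cedar - Quarry - Orwell - Grove - Willow - Cedar: 13+14+18+27+32 = 104
Cedar - Quarry - Grove - Willow - Orwell - Cedar: 13+4+27+16+27 = 87
Cedar - Quarry - Grove - Orwell - Willow - Cedar: 13+4+18+16+32 = 83
Cedar - Willow - Quarry - Orwell - Grove - Cedar: 32+30+14+18+17 = 111
Cedar - Willow - Quarry - Grove - Orwell - Cedar: 32+30+4+18+27 = 111
Cedar - Willow - Orwell - Quarry - Grove - Cedar: 32+16+14+4+17 = 83
Cedar - Willow - Grove - Quarry - Orwell - Cedar: 32+27+4+14+27 = 104
Cedar - Orwell - Quarry - Willow - Grove - Cedar: 27+14+30+27+17 = 115
Cedar - Orwell - Willow - Quarry - Grove - Cedar: 27+16+30+4+17 = 94
The minimum is 83.
One optimal route: Cedar → Quarry → Grove → Orwell → Willow → Cedar (or its reverse).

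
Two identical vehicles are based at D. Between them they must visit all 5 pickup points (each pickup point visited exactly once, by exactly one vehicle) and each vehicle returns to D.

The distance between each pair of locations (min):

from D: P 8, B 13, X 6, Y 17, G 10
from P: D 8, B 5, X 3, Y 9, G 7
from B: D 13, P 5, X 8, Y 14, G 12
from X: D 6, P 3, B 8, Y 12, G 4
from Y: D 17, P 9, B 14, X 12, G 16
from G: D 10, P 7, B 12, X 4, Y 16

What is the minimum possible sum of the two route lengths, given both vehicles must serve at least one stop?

Try each way of splitting the stops between the two vehicles (each non-empty) and, for each split, find the best tour for each vehicle:
  {P} + {B, X, Y, G}: 16 + 53 = 69
  {B} + {P, X, Y, G}: 26 + 43 = 69
  {P, B} + {X, Y, G}: 26 + 43 = 69
  {X} + {P, B, Y, G}: 12 + 53 = 65
  {P, X} + {B, Y, G}: 17 + 53 = 70
  {B, X} + {P, Y, G}: 27 + 43 = 70
  … (15 splits in total)
  {P, B, Y} + {X, G}: 44 + 20 = 64  ← best
Best: vehicle 1 D → P → B → Y → D = 44; vehicle 2 D → X → G → D = 20; combined 64.

Minimum combined distance: 64 min.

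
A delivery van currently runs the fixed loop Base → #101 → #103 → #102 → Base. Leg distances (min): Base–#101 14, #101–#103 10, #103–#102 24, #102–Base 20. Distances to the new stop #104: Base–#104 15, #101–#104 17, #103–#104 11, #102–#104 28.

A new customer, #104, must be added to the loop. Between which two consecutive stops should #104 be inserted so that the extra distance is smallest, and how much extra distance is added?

Adding 15 min by placing #104 on the #103–#102 leg.

Insertion cost between consecutive stops i–j is d(i,#104) + d(#104,j) − d(i,j):
  between Base and #101: 15 + 17 − 14 = 18
  between #101 and #103: 17 + 11 − 10 = 18
  between #103 and #102: 11 + 28 − 24 = 15
  between #102 and Base: 28 + 15 − 20 = 23
Cheapest insertion is between #103 and #102, adding 15.
New total = 68 + 15 = 83.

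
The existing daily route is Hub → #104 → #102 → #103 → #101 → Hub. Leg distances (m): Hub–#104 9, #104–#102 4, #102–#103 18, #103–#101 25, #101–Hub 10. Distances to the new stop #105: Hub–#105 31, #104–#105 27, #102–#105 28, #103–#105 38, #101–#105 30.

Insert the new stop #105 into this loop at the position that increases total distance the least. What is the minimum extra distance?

+43 m — insert #105 between #103 and #101.

Insertion cost between consecutive stops i–j is d(i,#105) + d(#105,j) − d(i,j):
  between Hub and #104: 31 + 27 − 9 = 49
  between #104 and #102: 27 + 28 − 4 = 51
  between #102 and #103: 28 + 38 − 18 = 48
  between #103 and #101: 38 + 30 − 25 = 43
  between #101 and Hub: 30 + 31 − 10 = 51
Cheapest insertion is between #103 and #101, adding 43.
New total = 66 + 43 = 109.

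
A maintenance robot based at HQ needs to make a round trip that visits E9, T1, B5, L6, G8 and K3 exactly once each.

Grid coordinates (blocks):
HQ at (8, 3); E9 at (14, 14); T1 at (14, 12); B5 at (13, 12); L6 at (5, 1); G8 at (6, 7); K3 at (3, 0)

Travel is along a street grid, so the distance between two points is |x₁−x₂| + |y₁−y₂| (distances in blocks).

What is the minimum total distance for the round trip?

Shortest round trip = 50 blocks.

HQ → E9 → T1 → B5 → L6 → G8 → K3 → HQ: 17+2+1+19+7+10+8 = 64
HQ → E9 → T1 → B5 → L6 → K3 → G8 → HQ: 17+2+1+19+3+10+6 = 58
HQ → E9 → T1 → B5 → G8 → L6 → K3 → HQ: 17+2+1+12+7+3+8 = 50
HQ → E9 → T1 → B5 → G8 → K3 → L6 → HQ: 17+2+1+12+10+3+5 = 50
HQ → E9 → T1 → B5 → K3 → L6 → G8 → HQ: 17+2+1+22+3+7+6 = 58
HQ → E9 → T1 → B5 → K3 → G8 → L6 → HQ: 17+2+1+22+10+7+5 = 64
HQ → E9 → T1 → L6 → B5 → G8 → K3 → HQ: 17+2+20+19+12+10+8 = 88
HQ → E9 → T1 → L6 → B5 → K3 → G8 → HQ: 17+2+20+19+22+10+6 = 96
… (352 more)
The minimum is 50.
One optimal route: HQ → E9 → T1 → B5 → G8 → L6 → K3 → HQ (or its reverse).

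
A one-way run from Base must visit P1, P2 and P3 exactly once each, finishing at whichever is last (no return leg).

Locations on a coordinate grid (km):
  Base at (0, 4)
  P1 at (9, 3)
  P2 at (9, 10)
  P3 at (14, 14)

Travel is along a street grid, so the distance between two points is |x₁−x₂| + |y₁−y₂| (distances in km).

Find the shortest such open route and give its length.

There are 3! = 6 possible orderings.
Base - P1 - P2 - P3: 10+7+9 = 26
Base - P1 - P3 - P2: 10+16+9 = 35
Base - P2 - P1 - P3: 15+7+16 = 38
Base - P2 - P3 - P1: 15+9+16 = 40
Base - P3 - P1 - P2: 24+16+7 = 47
Base - P3 - P2 - P1: 24+9+7 = 40
The minimum is 26.
One shortest path: Base → P1 → P2 → P3.

Minimum one-way distance = 26 km.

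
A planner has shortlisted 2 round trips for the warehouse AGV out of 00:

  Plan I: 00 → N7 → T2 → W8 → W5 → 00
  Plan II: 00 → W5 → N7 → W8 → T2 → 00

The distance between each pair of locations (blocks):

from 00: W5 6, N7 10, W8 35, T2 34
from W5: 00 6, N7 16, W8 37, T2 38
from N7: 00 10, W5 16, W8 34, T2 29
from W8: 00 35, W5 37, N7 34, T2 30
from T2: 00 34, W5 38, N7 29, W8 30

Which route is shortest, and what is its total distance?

112 blocks — Plan I is the shortest.

Plan I: 10 + 29 + 30 + 37 + 6 = 112
Plan II: 6 + 16 + 34 + 30 + 34 = 120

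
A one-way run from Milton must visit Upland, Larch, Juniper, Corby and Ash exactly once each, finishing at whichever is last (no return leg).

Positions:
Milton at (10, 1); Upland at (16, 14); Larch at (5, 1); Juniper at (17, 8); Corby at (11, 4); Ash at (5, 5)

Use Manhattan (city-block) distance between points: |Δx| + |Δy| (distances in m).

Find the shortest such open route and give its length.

There are 5! = 120 possible orderings.
Milton→Upland→Larch→Juniper→Corby→Ash: 19+24+19+10+7 = 79
Milton→Upland→Larch→Juniper→Ash→Corby: 19+24+19+15+7 = 84
Milton→Upland→Larch→Corby→Juniper→Ash: 19+24+9+10+15 = 77
Milton→Upland→Larch→Corby→Ash→Juniper: 19+24+9+7+15 = 74
Milton→Upland→Larch→Ash→Juniper→Corby: 19+24+4+15+10 = 72
Milton→Upland→Larch→Ash→Corby→Juniper: 19+24+4+7+10 = 64
Milton→Upland→Juniper→Larch→Corby→Ash: 19+7+19+9+7 = 61
Milton→Upland→Juniper→Larch→Ash→Corby: 19+7+19+4+7 = 56
Milton→Upland→Juniper→Corby→Larch→Ash: 19+7+10+9+4 = 49
Milton→Upland→Juniper→Corby→Ash→Larch: 19+7+10+7+4 = 47
Milton→Upland→Juniper→Ash→Larch→Corby: 19+7+15+4+9 = 54
Milton→Upland→Juniper→Ash→Corby→Larch: 19+7+15+7+9 = 57
Milton→Upland→Corby→Larch→Juniper→Ash: 19+15+9+19+15 = 77
Milton→Upland→Corby→Larch→Ash→Juniper: 19+15+9+4+15 = 62
… (106 more)
Milton→Larch→Ash→Corby→Juniper→Upland: 5+4+7+10+7 = 33  ← best
The minimum is 33.
One shortest path: Milton → Larch → Ash → Corby → Juniper → Upland.

Shortest open route: 33 m.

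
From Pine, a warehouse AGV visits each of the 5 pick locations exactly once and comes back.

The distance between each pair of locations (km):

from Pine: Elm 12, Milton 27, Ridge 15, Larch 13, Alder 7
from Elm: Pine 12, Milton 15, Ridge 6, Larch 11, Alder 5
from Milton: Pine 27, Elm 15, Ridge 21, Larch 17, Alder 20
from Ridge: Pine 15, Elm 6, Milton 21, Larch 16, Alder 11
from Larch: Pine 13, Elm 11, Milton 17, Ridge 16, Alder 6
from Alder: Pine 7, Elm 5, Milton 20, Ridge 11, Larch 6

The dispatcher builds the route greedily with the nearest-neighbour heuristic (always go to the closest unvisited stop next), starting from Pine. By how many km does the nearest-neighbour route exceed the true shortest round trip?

From Pine: Alder=7, Elm=12, Larch=13, Ridge=15, Milton=27 → choose Alder (7).
From Alder: Elm=5, Larch=6, Ridge=11, Milton=20 → choose Elm (5).
From Elm: Ridge=6, Larch=11, Milton=15 → choose Ridge (6).
From Ridge: Larch=16, Milton=21 → choose Larch (16).
From Larch: Milton=17 → choose Milton (17).
NN route Pine → Alder → Elm → Ridge → Larch → Milton → Pine costs 78.
Optimal: Pine → Ridge → Elm → Milton → Larch → Alder → Pine costs 66 (by enumerating all 60 distinct tours).
Excess = 78 − 66 = 12.

Excess over optimum: 12 km.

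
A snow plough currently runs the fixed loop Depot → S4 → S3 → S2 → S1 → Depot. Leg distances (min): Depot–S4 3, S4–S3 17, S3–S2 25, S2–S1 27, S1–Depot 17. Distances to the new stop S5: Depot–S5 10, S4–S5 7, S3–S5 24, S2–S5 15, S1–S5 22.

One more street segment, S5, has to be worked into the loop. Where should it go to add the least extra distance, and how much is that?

Insertion cost between consecutive stops i–j is d(i,S5) + d(S5,j) − d(i,j):
  between Depot and S4: 10 + 7 − 3 = 14
  between S4 and S3: 7 + 24 − 17 = 14
  between S3 and S2: 24 + 15 − 25 = 14
  between S2 and S1: 15 + 22 − 27 = 10
  between S1 and Depot: 22 + 10 − 17 = 15
Cheapest insertion is between S2 and S1, adding 10.
New total = 89 + 10 = 99.

Minimum extra distance: 10 min, inserting S5 between S2 and S1.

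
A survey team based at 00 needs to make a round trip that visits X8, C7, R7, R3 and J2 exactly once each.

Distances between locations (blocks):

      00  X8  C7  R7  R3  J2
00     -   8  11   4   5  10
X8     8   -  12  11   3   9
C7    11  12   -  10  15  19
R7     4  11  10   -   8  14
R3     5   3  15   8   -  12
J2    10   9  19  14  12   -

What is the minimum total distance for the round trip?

50 blocks — the shortest possible round trip.

With 5 stops there are 5!/2 = 60 distinct round trips (a route and its reverse cost the same).
00 - X8 - C7 - R7 - R3 - J2 - 00: 8+12+10+8+12+10 = 60
00 - X8 - C7 - R7 - J2 - R3 - 00: 8+12+10+14+12+5 = 61
00 - X8 - C7 - R3 - R7 - J2 - 00: 8+12+15+8+14+10 = 67
00 - X8 - C7 - R3 - J2 - R7 - 00: 8+12+15+12+14+4 = 65
00 - X8 - C7 - J2 - R7 - R3 - 00: 8+12+19+14+8+5 = 66
00 - X8 - C7 - J2 - R3 - R7 - 00: 8+12+19+12+8+4 = 63
00 - X8 - R7 - C7 - R3 - J2 - 00: 8+11+10+15+12+10 = 66
00 - X8 - R7 - C7 - J2 - R3 - 00: 8+11+10+19+12+5 = 65
00 - X8 - R7 - R3 - C7 - J2 - 00: 8+11+8+15+19+10 = 71
00 - X8 - R7 - R3 - J2 - C7 - 00: 8+11+8+12+19+11 = 69
00 - X8 - R7 - J2 - C7 - R3 - 00: 8+11+14+19+15+5 = 72
00 - X8 - R7 - J2 - R3 - C7 - 00: 8+11+14+12+15+11 = 71
00 - X8 - R3 - C7 - R7 - J2 - 00: 8+3+15+10+14+10 = 60
00 - X8 - R3 - C7 - J2 - R7 - 00: 8+3+15+19+14+4 = 63
… (46 more)
00 - R7 - C7 - J2 - X8 - R3 - 00: 4+10+19+9+3+5 = 50  ← best
The minimum is 50.
One optimal route: 00 → R7 → C7 → J2 → X8 → R3 → 00 (or its reverse).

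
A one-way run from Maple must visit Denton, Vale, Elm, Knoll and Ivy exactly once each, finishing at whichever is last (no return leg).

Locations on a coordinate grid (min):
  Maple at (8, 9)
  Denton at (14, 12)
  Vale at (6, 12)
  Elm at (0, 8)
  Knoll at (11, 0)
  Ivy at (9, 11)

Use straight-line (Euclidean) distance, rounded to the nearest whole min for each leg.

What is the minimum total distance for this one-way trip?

There are 5! = 120 possible orderings.
Maple → Denton → Vale → Elm → Knoll → Ivy: 7+8+7+14+11 = 47
Maple → Denton → Vale → Elm → Ivy → Knoll: 7+8+7+9+11 = 42
Maple → Denton → Vale → Knoll → Elm → Ivy: 7+8+13+14+9 = 51
Maple → Denton → Vale → Knoll → Ivy → Elm: 7+8+13+11+9 = 48
Maple → Denton → Vale → Ivy → Elm → Knoll: 7+8+3+9+14 = 41
Maple → Denton → Vale → Ivy → Knoll → Elm: 7+8+3+11+14 = 43
Maple → Denton → Elm → Vale → Knoll → Ivy: 7+15+7+13+11 = 53
Maple → Denton → Elm → Vale → Ivy → Knoll: 7+15+7+3+11 = 43
Maple → Denton → Elm → Knoll → Vale → Ivy: 7+15+14+13+3 = 52
Maple → Denton → Elm → Knoll → Ivy → Vale: 7+15+14+11+3 = 50
Maple → Denton → Elm → Ivy → Vale → Knoll: 7+15+9+3+13 = 47
Maple → Denton → Elm → Ivy → Knoll → Vale: 7+15+9+11+13 = 55
Maple → Denton → Knoll → Vale → Elm → Ivy: 7+12+13+7+9 = 48
Maple → Denton → Knoll → Vale → Ivy → Elm: 7+12+13+3+9 = 44
… (106 more)
Maple → Elm → Vale → Ivy → Denton → Knoll: 8+7+3+5+12 = 35  ← best
The minimum is 35.
One shortest path: Maple → Elm → Vale → Ivy → Denton → Knoll.

35 min — the minimum one-way total.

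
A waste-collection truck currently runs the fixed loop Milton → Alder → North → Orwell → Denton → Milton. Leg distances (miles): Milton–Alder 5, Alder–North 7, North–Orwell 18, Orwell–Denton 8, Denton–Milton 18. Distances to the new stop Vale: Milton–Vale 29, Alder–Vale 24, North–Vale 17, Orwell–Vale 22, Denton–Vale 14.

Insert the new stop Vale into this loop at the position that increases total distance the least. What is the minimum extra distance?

Adding 21 miles by placing Vale on the North–Orwell leg.

Insertion cost between consecutive stops i–j is d(i,Vale) + d(Vale,j) − d(i,j):
  between Milton and Alder: 29 + 24 − 5 = 48
  between Alder and North: 24 + 17 − 7 = 34
  between North and Orwell: 17 + 22 − 18 = 21
  between Orwell and Denton: 22 + 14 − 8 = 28
  between Denton and Milton: 14 + 29 − 18 = 25
Cheapest insertion is between North and Orwell, adding 21.
New total = 56 + 21 = 77.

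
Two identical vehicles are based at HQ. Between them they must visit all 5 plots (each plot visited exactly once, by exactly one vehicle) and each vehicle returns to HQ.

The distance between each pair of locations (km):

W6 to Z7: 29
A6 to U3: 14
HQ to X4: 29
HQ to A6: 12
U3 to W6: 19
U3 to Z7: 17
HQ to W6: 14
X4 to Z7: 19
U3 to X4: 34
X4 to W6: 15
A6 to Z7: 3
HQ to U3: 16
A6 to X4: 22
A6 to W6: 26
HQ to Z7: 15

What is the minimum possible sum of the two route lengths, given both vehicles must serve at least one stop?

95 km — the smallest possible combined total.

Check every non-empty split of the stops between the two vehicles; for each half take its own optimal tour:
  {A6} + {U3, X4, W6, Z7}: 24 + 81 = 105
  {U3} + {A6, X4, W6, Z7}: 32 + 63 = 95
  {A6, U3} + {X4, W6, Z7}: 42 + 63 = 105
  {X4} + {A6, U3, W6, Z7}: 58 + 65 = 123
  {A6, X4} + {U3, W6, Z7}: 63 + 65 = 128
  {U3, X4} + {A6, W6, Z7}: 79 + 58 = 137
  … (15 splits in total)
Best: vehicle 1 HQ → U3 → HQ = 32; vehicle 2 HQ → A6 → Z7 → X4 → W6 → HQ = 63; combined 95.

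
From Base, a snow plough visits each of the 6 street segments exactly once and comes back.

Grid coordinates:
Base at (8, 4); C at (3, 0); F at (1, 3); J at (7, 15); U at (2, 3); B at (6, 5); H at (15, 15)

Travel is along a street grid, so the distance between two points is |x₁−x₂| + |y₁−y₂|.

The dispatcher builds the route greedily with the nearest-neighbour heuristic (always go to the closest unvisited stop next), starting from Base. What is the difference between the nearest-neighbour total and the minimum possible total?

The nearest-neighbour route is 2 longer than optimal.

From Base: B=3, U=7, F=8, C=9, J=12, H=18 → choose B (3).
From B: U=6, F=7, C=8, J=11, H=19 → choose U (6).
From U: F=1, C=4, J=17, H=25 → choose F (1).
From F: C=5, J=18, H=26 → choose C (5).
From C: J=19, H=27 → choose J (19).
From J: H=8 → choose H (8).
NN route Base → B → U → F → C → J → H → Base costs 60.
Optimal: Base → C → F → U → B → J → H → Base costs 58 (by enumerating all 360 distinct tours).
Excess = 60 − 58 = 2.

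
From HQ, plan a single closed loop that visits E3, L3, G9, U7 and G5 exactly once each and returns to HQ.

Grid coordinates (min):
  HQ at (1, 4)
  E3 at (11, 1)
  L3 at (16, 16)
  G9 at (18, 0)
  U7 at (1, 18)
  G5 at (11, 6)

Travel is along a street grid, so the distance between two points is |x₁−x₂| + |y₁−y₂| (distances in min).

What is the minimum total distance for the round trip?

Minimum total distance: 74 min.

There are 60 distinct closed tours to check (reversals are equivalent).
HQ→E3→L3→G9→U7→G5→HQ: 13+20+18+35+22+12 = 120
HQ→E3→L3→G9→G5→U7→HQ: 13+20+18+13+22+14 = 100
HQ→E3→L3→U7→G9→G5→HQ: 13+20+17+35+13+12 = 110
HQ→E3→L3→U7→G5→G9→HQ: 13+20+17+22+13+21 = 106
HQ→E3→L3→G5→G9→U7→HQ: 13+20+15+13+35+14 = 110
HQ→E3→L3→G5→U7→G9→HQ: 13+20+15+22+35+21 = 126
HQ→E3→G9→L3→U7→G5→HQ: 13+8+18+17+22+12 = 90
HQ→E3→G9→L3→G5→U7→HQ: 13+8+18+15+22+14 = 90
HQ→E3→G9→U7→L3→G5→HQ: 13+8+35+17+15+12 = 100
HQ→E3→G9→U7→G5→L3→HQ: 13+8+35+22+15+27 = 120
HQ→E3→G9→G5→L3→U7→HQ: 13+8+13+15+17+14 = 80
HQ→E3→G9→G5→U7→L3→HQ: 13+8+13+22+17+27 = 100
HQ→E3→U7→L3→G9→G5→HQ: 13+27+17+18+13+12 = 100
HQ→E3→U7→L3→G5→G9→HQ: 13+27+17+15+13+21 = 106
… (46 more)
HQ→U7→L3→G9→E3→G5→HQ: 14+17+18+8+5+12 = 74  ← best
The minimum is 74.
One optimal route: HQ → U7 → L3 → G9 → E3 → G5 → HQ (or its reverse).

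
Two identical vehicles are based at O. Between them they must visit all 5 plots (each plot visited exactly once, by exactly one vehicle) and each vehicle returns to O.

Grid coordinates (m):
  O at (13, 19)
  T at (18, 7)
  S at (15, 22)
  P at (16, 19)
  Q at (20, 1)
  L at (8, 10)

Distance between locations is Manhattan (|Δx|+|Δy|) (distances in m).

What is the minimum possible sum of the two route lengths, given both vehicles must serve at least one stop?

Minimum combined distance: 70 m.

Try each way of splitting the stops between the two vehicles (each non-empty) and, for each split, find the best tour for each vehicle:
  {T} + {S, P, Q, L}: 34 + 66 = 100
  {S} + {T, P, Q, L}: 10 + 60 = 70
  {T, S} + {P, Q, L}: 40 + 60 = 100
  {P} + {T, S, Q, L}: 6 + 66 = 72
  {T, P} + {S, Q, L}: 34 + 66 = 100
  {S, P} + {T, Q, L}: 12 + 60 = 72
  … (15 splits in total)
Best: vehicle 1 O → S → O = 10; vehicle 2 O → P → T → Q → L → O = 60; combined 70.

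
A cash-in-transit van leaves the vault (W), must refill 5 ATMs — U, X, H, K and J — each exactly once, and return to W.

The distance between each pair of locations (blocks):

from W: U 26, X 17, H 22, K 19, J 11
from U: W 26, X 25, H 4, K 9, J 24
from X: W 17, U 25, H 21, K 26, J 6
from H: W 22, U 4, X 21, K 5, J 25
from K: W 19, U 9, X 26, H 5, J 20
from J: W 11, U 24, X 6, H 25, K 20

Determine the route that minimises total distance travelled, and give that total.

With 5 stops there are 5!/2 = 60 distinct round trips (a route and its reverse cost the same).
W-U-X-H-K-J-W: 26+25+21+5+20+11 = 108
W-U-X-H-J-K-W: 26+25+21+25+20+19 = 136
W-U-X-K-H-J-W: 26+25+26+5+25+11 = 118
W-U-X-K-J-H-W: 26+25+26+20+25+22 = 144
W-U-X-J-H-K-W: 26+25+6+25+5+19 = 106
W-U-X-J-K-H-W: 26+25+6+20+5+22 = 104
W-U-H-X-K-J-W: 26+4+21+26+20+11 = 108
W-U-H-X-J-K-W: 26+4+21+6+20+19 = 96
W-U-H-K-X-J-W: 26+4+5+26+6+11 = 78
W-U-H-K-J-X-W: 26+4+5+20+6+17 = 78
W-U-H-J-X-K-W: 26+4+25+6+26+19 = 106
W-U-H-J-K-X-W: 26+4+25+20+26+17 = 118
W-U-K-X-H-J-W: 26+9+26+21+25+11 = 118
W-U-K-X-J-H-W: 26+9+26+6+25+22 = 114
… (46 more)
W-K-U-H-X-J-W: 19+9+4+21+6+11 = 70  ← best
The minimum is 70.
One optimal route: W → K → U → H → X → J → W (or its reverse).

Shortest round trip = 70 blocks.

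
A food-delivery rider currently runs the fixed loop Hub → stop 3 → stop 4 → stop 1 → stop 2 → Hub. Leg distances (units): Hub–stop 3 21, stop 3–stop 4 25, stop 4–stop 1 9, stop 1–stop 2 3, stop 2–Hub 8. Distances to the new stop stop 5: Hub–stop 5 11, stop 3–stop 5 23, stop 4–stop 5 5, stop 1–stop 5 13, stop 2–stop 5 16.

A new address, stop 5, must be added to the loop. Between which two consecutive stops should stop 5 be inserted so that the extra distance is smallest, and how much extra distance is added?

Minimum extra distance: 3, inserting stop 5 between stop 3 and stop 4.

Insertion cost between consecutive stops i–j is d(i,stop 5) + d(stop 5,j) − d(i,j):
  between Hub and stop 3: 11 + 23 − 21 = 13
  between stop 3 and stop 4: 23 + 5 − 25 = 3
  between stop 4 and stop 1: 5 + 13 − 9 = 9
  between stop 1 and stop 2: 13 + 16 − 3 = 26
  between stop 2 and Hub: 16 + 11 − 8 = 19
Cheapest insertion is between stop 3 and stop 4, adding 3.
New total = 66 + 3 = 69.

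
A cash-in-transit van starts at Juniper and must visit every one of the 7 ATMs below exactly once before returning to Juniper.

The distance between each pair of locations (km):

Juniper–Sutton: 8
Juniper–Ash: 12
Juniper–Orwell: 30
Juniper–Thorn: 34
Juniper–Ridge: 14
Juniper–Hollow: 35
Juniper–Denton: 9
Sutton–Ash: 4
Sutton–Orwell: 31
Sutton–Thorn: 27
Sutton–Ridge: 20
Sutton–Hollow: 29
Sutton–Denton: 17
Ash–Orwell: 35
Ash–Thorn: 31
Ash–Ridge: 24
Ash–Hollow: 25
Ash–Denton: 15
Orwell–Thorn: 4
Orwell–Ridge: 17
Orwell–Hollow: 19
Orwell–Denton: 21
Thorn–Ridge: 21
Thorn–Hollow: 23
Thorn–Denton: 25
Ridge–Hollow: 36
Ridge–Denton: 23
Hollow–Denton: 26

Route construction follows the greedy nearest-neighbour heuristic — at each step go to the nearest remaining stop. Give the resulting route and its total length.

Total distance 144 km via the nearest-neighbour route Juniper → Sutton → Ash → Denton → Orwell → Thorn → Ridge → Hollow → Juniper.

At Juniper the remaining stops are Sutton 8, Denton 9, Ash 12, Ridge 14, Orwell 30, Thorn 34, Hollow 35; go to Sutton.
At Sutton the remaining stops are Ash 4, Denton 17, Ridge 20, Thorn 27, Hollow 29, Orwell 31; go to Ash.
At Ash the remaining stops are Denton 15, Ridge 24, Hollow 25, Thorn 31, Orwell 35; go to Denton.
At Denton the remaining stops are Orwell 21, Ridge 23, Thorn 25, Hollow 26; go to Orwell.
At Orwell the remaining stops are Thorn 4, Ridge 17, Hollow 19; go to Thorn.
At Thorn the remaining stops are Ridge 21, Hollow 23; go to Ridge.
At Ridge the remaining stops are Hollow 36; go to Hollow.
Return Hollow→Juniper: 35.
Total = 8 + 4 + 15 + 21 + 4 + 21 + 36 + 35 = 144.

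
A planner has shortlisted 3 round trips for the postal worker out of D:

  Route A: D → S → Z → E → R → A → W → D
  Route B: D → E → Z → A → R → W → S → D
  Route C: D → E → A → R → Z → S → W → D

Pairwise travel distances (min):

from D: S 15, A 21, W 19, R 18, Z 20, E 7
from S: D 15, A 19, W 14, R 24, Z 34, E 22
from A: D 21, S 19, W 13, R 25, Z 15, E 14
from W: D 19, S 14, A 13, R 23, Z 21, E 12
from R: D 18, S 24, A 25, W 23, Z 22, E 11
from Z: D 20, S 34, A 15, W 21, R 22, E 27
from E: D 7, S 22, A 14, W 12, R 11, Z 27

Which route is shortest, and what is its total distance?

Route A: 15 + 34 + 27 + 11 + 25 + 13 + 19 = 144
Route B: 7 + 27 + 15 + 25 + 23 + 14 + 15 = 126
Route C: 7 + 14 + 25 + 22 + 34 + 14 + 19 = 135

126 min — Route B is the shortest.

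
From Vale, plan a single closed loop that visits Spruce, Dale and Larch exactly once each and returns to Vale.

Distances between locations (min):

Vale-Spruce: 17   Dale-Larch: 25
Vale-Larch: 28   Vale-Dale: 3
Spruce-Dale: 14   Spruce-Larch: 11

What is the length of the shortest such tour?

There are 3 distinct closed tours to check (reversals are equivalent).
Vale → Spruce → Dale → Larch → Vale: 17+14+25+28 = 84
Vale → Spruce → Larch → Dale → Vale: 17+11+25+3 = 56
Vale → Dale → Spruce → Larch → Vale: 3+14+11+28 = 56
The minimum is 56.
One optimal route: Vale → Spruce → Larch → Dale → Vale (or its reverse).

56 min — the shortest possible round trip.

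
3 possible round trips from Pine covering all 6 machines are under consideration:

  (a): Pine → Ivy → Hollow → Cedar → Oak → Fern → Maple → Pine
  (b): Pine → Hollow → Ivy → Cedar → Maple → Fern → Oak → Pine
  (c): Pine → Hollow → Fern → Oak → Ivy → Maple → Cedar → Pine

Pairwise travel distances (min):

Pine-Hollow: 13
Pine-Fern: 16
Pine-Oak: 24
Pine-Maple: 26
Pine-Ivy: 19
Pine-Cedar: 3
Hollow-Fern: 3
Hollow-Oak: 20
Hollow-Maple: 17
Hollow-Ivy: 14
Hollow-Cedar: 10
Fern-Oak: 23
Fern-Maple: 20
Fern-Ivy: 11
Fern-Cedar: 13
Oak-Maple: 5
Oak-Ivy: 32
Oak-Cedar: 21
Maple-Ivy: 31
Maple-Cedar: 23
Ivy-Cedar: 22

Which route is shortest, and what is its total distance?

(a): 19 + 14 + 10 + 21 + 23 + 20 + 26 = 133
(b): 13 + 14 + 22 + 23 + 20 + 23 + 24 = 139
(c): 13 + 3 + 23 + 32 + 31 + 23 + 3 = 128

Shortest is (c), total 128 min.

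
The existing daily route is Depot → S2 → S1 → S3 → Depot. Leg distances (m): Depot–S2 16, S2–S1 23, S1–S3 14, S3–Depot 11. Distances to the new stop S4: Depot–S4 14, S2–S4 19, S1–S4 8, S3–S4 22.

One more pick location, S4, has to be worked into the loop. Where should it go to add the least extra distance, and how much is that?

Insertion cost between consecutive stops i–j is d(i,S4) + d(S4,j) − d(i,j):
  between Depot and S2: 14 + 19 − 16 = 17
  between S2 and S1: 19 + 8 − 23 = 4
  between S1 and S3: 8 + 22 − 14 = 16
  between S3 and Depot: 22 + 14 − 11 = 25
Cheapest insertion is between S2 and S1, adding 4.
New total = 64 + 4 = 68.

Minimum extra distance: 4 m, inserting S4 between S2 and S1.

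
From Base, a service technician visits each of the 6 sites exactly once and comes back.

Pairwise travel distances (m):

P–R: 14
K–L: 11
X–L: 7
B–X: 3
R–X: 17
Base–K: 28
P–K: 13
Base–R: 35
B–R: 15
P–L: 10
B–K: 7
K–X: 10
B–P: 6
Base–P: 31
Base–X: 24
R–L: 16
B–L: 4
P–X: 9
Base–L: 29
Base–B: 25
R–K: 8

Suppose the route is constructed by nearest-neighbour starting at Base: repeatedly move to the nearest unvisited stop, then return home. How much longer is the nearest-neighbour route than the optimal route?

Excess over optimum: 6 m.

Base: X=24, B=25, K=28, L=29, P=31, R=35 ⇒ X
X: B=3, L=7, P=9, K=10, R=17 ⇒ B
B: L=4, P=6, K=7, R=15 ⇒ L
L: P=10, K=11, R=16 ⇒ P
P: K=13, R=14 ⇒ K
K: R=8 ⇒ R
NN route Base → X → B → L → P → K → R → Base costs 97.
Optimal: Base → K → R → P → B → L → X → Base costs 91 (by enumerating all 360 distinct tours).
Excess = 97 − 91 = 6.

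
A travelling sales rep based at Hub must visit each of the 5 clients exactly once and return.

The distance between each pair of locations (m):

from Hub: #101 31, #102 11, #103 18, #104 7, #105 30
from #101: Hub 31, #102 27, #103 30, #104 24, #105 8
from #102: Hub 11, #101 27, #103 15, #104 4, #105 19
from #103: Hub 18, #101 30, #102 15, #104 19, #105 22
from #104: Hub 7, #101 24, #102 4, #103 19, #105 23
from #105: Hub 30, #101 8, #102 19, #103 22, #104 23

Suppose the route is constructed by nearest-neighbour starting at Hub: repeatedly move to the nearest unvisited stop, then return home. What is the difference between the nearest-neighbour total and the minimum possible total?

The nearest-neighbour route is 1 m longer than optimal.

From Hub: #104=7, #102=11, #103=18, #105=30, #101=31 → choose #104 (7).
From #104: #102=4, #103=19, #105=23, #101=24 → choose #102 (4).
From #102: #103=15, #105=19, #101=27 → choose #103 (15).
From #103: #105=22, #101=30 → choose #105 (22).
From #105: #101=8 → choose #101 (8).
NN route Hub → #104 → #102 → #103 → #105 → #101 → Hub costs 87.
Optimal: Hub → #103 → #101 → #105 → #102 → #104 → Hub costs 86 (by enumerating all 60 distinct tours).
Excess = 87 − 86 = 1.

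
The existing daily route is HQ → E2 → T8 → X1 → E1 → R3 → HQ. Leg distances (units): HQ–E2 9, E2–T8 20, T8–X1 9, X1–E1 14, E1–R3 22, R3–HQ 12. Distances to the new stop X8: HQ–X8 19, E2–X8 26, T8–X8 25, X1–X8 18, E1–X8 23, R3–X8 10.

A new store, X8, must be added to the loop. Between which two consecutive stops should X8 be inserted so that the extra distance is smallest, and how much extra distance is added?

Insertion cost between consecutive stops i–j is d(i,X8) + d(X8,j) − d(i,j):
  between HQ and E2: 19 + 26 − 9 = 36
  between E2 and T8: 26 + 25 − 20 = 31
  between T8 and X1: 25 + 18 − 9 = 34
  between X1 and E1: 18 + 23 − 14 = 27
  between E1 and R3: 23 + 10 − 22 = 11
  between R3 and HQ: 10 + 19 − 12 = 17
Cheapest insertion is between E1 and R3, adding 11.
New total = 86 + 11 = 97.

+11 — insert X8 between E1 and R3.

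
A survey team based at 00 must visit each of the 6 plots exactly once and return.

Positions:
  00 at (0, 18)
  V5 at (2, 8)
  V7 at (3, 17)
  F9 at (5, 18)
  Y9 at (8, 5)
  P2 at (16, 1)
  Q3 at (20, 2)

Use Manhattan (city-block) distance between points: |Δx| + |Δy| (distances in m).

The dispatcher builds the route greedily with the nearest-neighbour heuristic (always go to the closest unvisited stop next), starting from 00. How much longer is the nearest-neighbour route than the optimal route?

The nearest-neighbour route is 6 m longer than optimal.

From 00: V7=4, F9=5, V5=12, Y9=21, P2=33, Q3=36 → choose V7 (4).
From V7: F9=3, V5=10, Y9=17, P2=29, Q3=32 → choose F9 (3).
From F9: V5=13, Y9=16, P2=28, Q3=31 → choose V5 (13).
From V5: Y9=9, P2=21, Q3=24 → choose Y9 (9).
From Y9: P2=12, Q3=15 → choose P2 (12).
From P2: Q3=5 → choose Q3 (5).
NN route 00 → V7 → F9 → V5 → Y9 → P2 → Q3 → 00 costs 82.
Optimal: 00 → V5 → Y9 → P2 → Q3 → F9 → V7 → 00 costs 76 (by enumerating all 360 distinct tours).
Excess = 82 − 76 = 6.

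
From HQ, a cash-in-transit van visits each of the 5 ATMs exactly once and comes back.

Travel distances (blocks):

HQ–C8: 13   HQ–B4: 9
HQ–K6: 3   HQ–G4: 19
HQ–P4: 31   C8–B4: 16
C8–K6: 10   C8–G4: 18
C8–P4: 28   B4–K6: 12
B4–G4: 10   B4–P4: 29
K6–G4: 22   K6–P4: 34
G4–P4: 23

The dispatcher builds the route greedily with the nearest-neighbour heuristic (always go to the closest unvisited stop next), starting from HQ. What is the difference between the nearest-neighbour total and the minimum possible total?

HQ: K6=3, B4=9, C8=13, G4=19, P4=31 ⇒ K6
K6: C8=10, B4=12, G4=22, P4=34 ⇒ C8
C8: B4=16, G4=18, P4=28 ⇒ B4
B4: G4=10, P4=29 ⇒ G4
G4: P4=23 ⇒ P4
NN route HQ → K6 → C8 → B4 → G4 → P4 → HQ costs 93.
Optimal: HQ → B4 → G4 → P4 → C8 → K6 → HQ costs 83 (by enumerating all 60 distinct tours).
Excess = 93 − 83 = 10.

Excess over optimum: 10 blocks.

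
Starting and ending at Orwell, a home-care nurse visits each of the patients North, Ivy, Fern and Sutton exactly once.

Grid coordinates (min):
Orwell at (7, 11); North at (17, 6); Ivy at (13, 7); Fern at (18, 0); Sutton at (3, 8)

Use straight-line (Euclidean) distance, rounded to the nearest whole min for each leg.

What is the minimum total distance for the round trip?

Orwell-North-Ivy-Fern-Sutton-Orwell: 11+4+9+17+5 = 46
Orwell-North-Ivy-Sutton-Fern-Orwell: 11+4+10+17+16 = 58
Orwell-North-Fern-Ivy-Sutton-Orwell: 11+6+9+10+5 = 41
Orwell-North-Fern-Sutton-Ivy-Orwell: 11+6+17+10+7 = 51
Orwell-North-Sutton-Ivy-Fern-Orwell: 11+14+10+9+16 = 60
Orwell-North-Sutton-Fern-Ivy-Orwell: 11+14+17+9+7 = 58
Orwell-Ivy-North-Fern-Sutton-Orwell: 7+4+6+17+5 = 39
Orwell-Ivy-North-Sutton-Fern-Orwell: 7+4+14+17+16 = 58
Orwell-Ivy-Fern-North-Sutton-Orwell: 7+9+6+14+5 = 41
Orwell-Ivy-Sutton-North-Fern-Orwell: 7+10+14+6+16 = 53
Orwell-Fern-North-Ivy-Sutton-Orwell: 16+6+4+10+5 = 41
Orwell-Fern-Ivy-North-Sutton-Orwell: 16+9+4+14+5 = 48
The minimum is 39.
One optimal route: Orwell → Ivy → North → Fern → Sutton → Orwell (or its reverse).

39 min — the shortest possible round trip.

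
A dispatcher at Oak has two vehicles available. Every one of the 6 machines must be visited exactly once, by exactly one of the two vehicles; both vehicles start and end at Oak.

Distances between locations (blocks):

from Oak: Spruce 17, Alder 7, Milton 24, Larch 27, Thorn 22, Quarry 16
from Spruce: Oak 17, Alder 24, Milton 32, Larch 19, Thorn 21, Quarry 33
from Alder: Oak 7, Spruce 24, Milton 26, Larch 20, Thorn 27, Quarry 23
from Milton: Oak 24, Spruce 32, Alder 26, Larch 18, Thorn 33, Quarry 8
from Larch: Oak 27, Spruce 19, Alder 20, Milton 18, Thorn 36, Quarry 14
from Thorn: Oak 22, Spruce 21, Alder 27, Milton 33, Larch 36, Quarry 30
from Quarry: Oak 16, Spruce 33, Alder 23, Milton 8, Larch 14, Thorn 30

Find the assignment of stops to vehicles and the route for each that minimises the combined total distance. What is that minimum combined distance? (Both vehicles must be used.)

Minimum combined distance: 118 blocks.

Try each way of splitting the stops between the two vehicles (each non-empty) and, for each split, find the best tour for each vehicle:
  {Spruce} + {Alder, Milton, Larch, Thorn, Quarry}: 34 + 104 = 138
  {Alder} + {Spruce, Milton, Larch, Thorn, Quarry}: 14 + 104 = 118
  {Spruce, Alder} + {Milton, Larch, Thorn, Quarry}: 48 + 100 = 148
  {Milton} + {Spruce, Alder, Larch, Thorn, Quarry}: 48 + 104 = 152
  {Spruce, Milton} + {Alder, Larch, Thorn, Quarry}: 73 + 93 = 166
  {Alder, Milton} + {Spruce, Larch, Thorn, Quarry}: 57 + 92 = 149
  … (31 splits in total)
Best: vehicle 1 Oak → Alder → Oak = 14; vehicle 2 Oak → Thorn → Spruce → Larch → Milton → Quarry → Oak = 104; combined 118.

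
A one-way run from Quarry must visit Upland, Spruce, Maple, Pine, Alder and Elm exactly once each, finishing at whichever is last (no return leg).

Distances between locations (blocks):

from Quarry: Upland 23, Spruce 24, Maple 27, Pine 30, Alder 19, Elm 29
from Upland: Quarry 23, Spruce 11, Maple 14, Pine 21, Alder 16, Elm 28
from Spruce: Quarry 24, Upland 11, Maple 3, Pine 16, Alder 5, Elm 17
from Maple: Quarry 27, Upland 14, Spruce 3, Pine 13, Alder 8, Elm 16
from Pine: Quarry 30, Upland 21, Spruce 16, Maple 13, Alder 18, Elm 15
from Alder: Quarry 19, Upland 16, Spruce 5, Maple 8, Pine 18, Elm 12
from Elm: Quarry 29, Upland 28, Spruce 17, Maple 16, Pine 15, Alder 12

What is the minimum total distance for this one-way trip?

Shortest open route: 72 blocks.

There are 6! = 720 possible orderings.
Quarry→Upland→Spruce→Maple→Pine→Alder→Elm: 23+11+3+13+18+12 = 80
Quarry→Upland→Spruce→Maple→Pine→Elm→Alder: 23+11+3+13+15+12 = 77
Quarry→Upland→Spruce→Maple→Alder→Pine→Elm: 23+11+3+8+18+15 = 78
Quarry→Upland→Spruce→Maple→Alder→Elm→Pine: 23+11+3+8+12+15 = 72
Quarry→Upland→Spruce→Maple→Elm→Pine→Alder: 23+11+3+16+15+18 = 86
Quarry→Upland→Spruce→Maple→Elm→Alder→Pine: 23+11+3+16+12+18 = 83
Quarry→Upland→Spruce→Pine→Maple→Alder→Elm: 23+11+16+13+8+12 = 83
Quarry→Upland→Spruce→Pine→Maple→Elm→Alder: 23+11+16+13+16+12 = 91
… (712 more)
The minimum is 72.
One shortest path: Quarry → Upland → Spruce → Maple → Alder → Elm → Pine.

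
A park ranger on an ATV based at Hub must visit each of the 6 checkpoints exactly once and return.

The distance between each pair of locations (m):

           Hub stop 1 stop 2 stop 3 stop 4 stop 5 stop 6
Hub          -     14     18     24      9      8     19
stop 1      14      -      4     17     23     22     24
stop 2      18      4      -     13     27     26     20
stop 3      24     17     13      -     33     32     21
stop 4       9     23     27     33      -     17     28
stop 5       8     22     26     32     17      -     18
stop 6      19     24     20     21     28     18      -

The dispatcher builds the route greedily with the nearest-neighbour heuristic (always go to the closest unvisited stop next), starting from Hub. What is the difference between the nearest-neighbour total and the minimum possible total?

Hub: stop 5=8, stop 4=9, stop 1=14, stop 2=18, stop 6=19, stop 3=24 ⇒ stop 5
stop 5: stop 4=17, stop 6=18, stop 1=22, stop 2=26, stop 3=32 ⇒ stop 4
stop 4: stop 1=23, stop 2=27, stop 6=28, stop 3=33 ⇒ stop 1
stop 1: stop 2=4, stop 3=17, stop 6=24 ⇒ stop 2
stop 2: stop 3=13, stop 6=20 ⇒ stop 3
stop 3: stop 6=21 ⇒ stop 6
NN route Hub → stop 5 → stop 4 → stop 1 → stop 2 → stop 3 → stop 6 → Hub costs 105.
Optimal: Hub → stop 1 → stop 2 → stop 3 → stop 6 → stop 5 → stop 4 → Hub costs 96 (by enumerating all 360 distinct tours).
Excess = 105 − 96 = 9.

9 m longer than the optimal tour.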